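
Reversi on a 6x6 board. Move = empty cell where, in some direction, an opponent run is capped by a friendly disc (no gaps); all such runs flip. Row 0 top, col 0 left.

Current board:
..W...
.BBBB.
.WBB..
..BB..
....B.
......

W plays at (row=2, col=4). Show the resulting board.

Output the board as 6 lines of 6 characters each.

Place W at (2,4); scan 8 dirs for brackets.
Dir NW: opp run (1,3) capped by W -> flip
Dir N: opp run (1,4), next='.' -> no flip
Dir NE: first cell '.' (not opp) -> no flip
Dir W: opp run (2,3) (2,2) capped by W -> flip
Dir E: first cell '.' (not opp) -> no flip
Dir SW: opp run (3,3), next='.' -> no flip
Dir S: first cell '.' (not opp) -> no flip
Dir SE: first cell '.' (not opp) -> no flip
All flips: (1,3) (2,2) (2,3)

Answer: ..W...
.BBWB.
.WWWW.
..BB..
....B.
......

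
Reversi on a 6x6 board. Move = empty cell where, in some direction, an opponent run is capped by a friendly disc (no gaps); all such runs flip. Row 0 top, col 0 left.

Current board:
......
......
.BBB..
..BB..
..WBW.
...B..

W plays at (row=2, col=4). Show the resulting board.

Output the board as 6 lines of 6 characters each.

Answer: ......
......
.BBBW.
..BW..
..WBW.
...B..

Derivation:
Place W at (2,4); scan 8 dirs for brackets.
Dir NW: first cell '.' (not opp) -> no flip
Dir N: first cell '.' (not opp) -> no flip
Dir NE: first cell '.' (not opp) -> no flip
Dir W: opp run (2,3) (2,2) (2,1), next='.' -> no flip
Dir E: first cell '.' (not opp) -> no flip
Dir SW: opp run (3,3) capped by W -> flip
Dir S: first cell '.' (not opp) -> no flip
Dir SE: first cell '.' (not opp) -> no flip
All flips: (3,3)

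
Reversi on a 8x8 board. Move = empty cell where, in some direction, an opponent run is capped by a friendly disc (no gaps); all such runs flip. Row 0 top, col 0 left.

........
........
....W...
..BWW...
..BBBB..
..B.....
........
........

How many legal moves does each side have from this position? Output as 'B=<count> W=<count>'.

Answer: B=6 W=7

Derivation:
-- B to move --
(1,3): no bracket -> illegal
(1,4): flips 2 -> legal
(1,5): flips 2 -> legal
(2,2): flips 1 -> legal
(2,3): flips 2 -> legal
(2,5): flips 1 -> legal
(3,5): flips 2 -> legal
B mobility = 6
-- W to move --
(2,1): no bracket -> illegal
(2,2): no bracket -> illegal
(2,3): no bracket -> illegal
(3,1): flips 1 -> legal
(3,5): no bracket -> illegal
(3,6): no bracket -> illegal
(4,1): no bracket -> illegal
(4,6): no bracket -> illegal
(5,1): flips 1 -> legal
(5,3): flips 1 -> legal
(5,4): flips 1 -> legal
(5,5): flips 1 -> legal
(5,6): flips 1 -> legal
(6,1): flips 2 -> legal
(6,2): no bracket -> illegal
(6,3): no bracket -> illegal
W mobility = 7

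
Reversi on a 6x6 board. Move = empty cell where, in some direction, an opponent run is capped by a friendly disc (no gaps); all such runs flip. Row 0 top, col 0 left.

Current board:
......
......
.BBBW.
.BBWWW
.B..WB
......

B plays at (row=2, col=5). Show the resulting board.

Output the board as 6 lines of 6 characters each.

Answer: ......
......
.BBBBB
.BBWWB
.B..WB
......

Derivation:
Place B at (2,5); scan 8 dirs for brackets.
Dir NW: first cell '.' (not opp) -> no flip
Dir N: first cell '.' (not opp) -> no flip
Dir NE: edge -> no flip
Dir W: opp run (2,4) capped by B -> flip
Dir E: edge -> no flip
Dir SW: opp run (3,4), next='.' -> no flip
Dir S: opp run (3,5) capped by B -> flip
Dir SE: edge -> no flip
All flips: (2,4) (3,5)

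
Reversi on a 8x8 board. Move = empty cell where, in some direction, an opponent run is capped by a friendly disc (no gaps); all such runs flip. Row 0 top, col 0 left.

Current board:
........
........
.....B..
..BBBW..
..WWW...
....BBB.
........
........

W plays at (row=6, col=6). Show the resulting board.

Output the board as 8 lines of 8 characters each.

Place W at (6,6); scan 8 dirs for brackets.
Dir NW: opp run (5,5) capped by W -> flip
Dir N: opp run (5,6), next='.' -> no flip
Dir NE: first cell '.' (not opp) -> no flip
Dir W: first cell '.' (not opp) -> no flip
Dir E: first cell '.' (not opp) -> no flip
Dir SW: first cell '.' (not opp) -> no flip
Dir S: first cell '.' (not opp) -> no flip
Dir SE: first cell '.' (not opp) -> no flip
All flips: (5,5)

Answer: ........
........
.....B..
..BBBW..
..WWW...
....BWB.
......W.
........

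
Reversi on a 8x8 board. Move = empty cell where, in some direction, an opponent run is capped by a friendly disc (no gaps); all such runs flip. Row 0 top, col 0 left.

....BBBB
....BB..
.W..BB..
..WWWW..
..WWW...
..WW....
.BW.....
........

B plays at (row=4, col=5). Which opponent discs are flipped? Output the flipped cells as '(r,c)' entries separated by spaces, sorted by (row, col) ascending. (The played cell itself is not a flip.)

Answer: (3,5)

Derivation:
Dir NW: opp run (3,4), next='.' -> no flip
Dir N: opp run (3,5) capped by B -> flip
Dir NE: first cell '.' (not opp) -> no flip
Dir W: opp run (4,4) (4,3) (4,2), next='.' -> no flip
Dir E: first cell '.' (not opp) -> no flip
Dir SW: first cell '.' (not opp) -> no flip
Dir S: first cell '.' (not opp) -> no flip
Dir SE: first cell '.' (not opp) -> no flip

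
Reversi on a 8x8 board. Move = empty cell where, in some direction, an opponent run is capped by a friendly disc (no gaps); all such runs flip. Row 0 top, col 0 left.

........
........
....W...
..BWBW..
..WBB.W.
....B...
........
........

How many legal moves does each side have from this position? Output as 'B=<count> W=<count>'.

Answer: B=7 W=6

Derivation:
-- B to move --
(1,3): no bracket -> illegal
(1,4): flips 1 -> legal
(1,5): no bracket -> illegal
(2,2): flips 1 -> legal
(2,3): flips 1 -> legal
(2,5): no bracket -> illegal
(2,6): flips 1 -> legal
(3,1): no bracket -> illegal
(3,6): flips 1 -> legal
(3,7): no bracket -> illegal
(4,1): flips 1 -> legal
(4,5): no bracket -> illegal
(4,7): no bracket -> illegal
(5,1): no bracket -> illegal
(5,2): flips 1 -> legal
(5,3): no bracket -> illegal
(5,5): no bracket -> illegal
(5,6): no bracket -> illegal
(5,7): no bracket -> illegal
B mobility = 7
-- W to move --
(2,1): no bracket -> illegal
(2,2): flips 1 -> legal
(2,3): no bracket -> illegal
(2,5): no bracket -> illegal
(3,1): flips 1 -> legal
(4,1): no bracket -> illegal
(4,5): flips 2 -> legal
(5,2): no bracket -> illegal
(5,3): flips 2 -> legal
(5,5): flips 1 -> legal
(6,3): no bracket -> illegal
(6,4): flips 3 -> legal
(6,5): no bracket -> illegal
W mobility = 6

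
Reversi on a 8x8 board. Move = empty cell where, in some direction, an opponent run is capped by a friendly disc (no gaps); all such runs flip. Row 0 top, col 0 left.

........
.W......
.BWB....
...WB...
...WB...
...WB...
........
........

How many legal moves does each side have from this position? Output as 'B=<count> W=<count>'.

-- B to move --
(0,0): flips 3 -> legal
(0,1): flips 1 -> legal
(0,2): no bracket -> illegal
(1,0): no bracket -> illegal
(1,2): no bracket -> illegal
(1,3): no bracket -> illegal
(2,0): no bracket -> illegal
(2,4): no bracket -> illegal
(3,1): no bracket -> illegal
(3,2): flips 2 -> legal
(4,2): flips 1 -> legal
(5,2): flips 2 -> legal
(6,2): flips 1 -> legal
(6,3): flips 3 -> legal
(6,4): no bracket -> illegal
B mobility = 7
-- W to move --
(1,0): no bracket -> illegal
(1,2): no bracket -> illegal
(1,3): flips 1 -> legal
(1,4): no bracket -> illegal
(2,0): flips 1 -> legal
(2,4): flips 1 -> legal
(2,5): flips 1 -> legal
(3,0): no bracket -> illegal
(3,1): flips 1 -> legal
(3,2): no bracket -> illegal
(3,5): flips 2 -> legal
(4,5): flips 1 -> legal
(5,5): flips 2 -> legal
(6,3): no bracket -> illegal
(6,4): no bracket -> illegal
(6,5): flips 1 -> legal
W mobility = 9

Answer: B=7 W=9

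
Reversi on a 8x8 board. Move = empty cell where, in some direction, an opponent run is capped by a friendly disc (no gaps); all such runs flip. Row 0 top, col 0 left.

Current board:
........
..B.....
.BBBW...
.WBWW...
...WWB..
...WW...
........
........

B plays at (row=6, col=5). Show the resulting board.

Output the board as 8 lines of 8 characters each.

Answer: ........
..B.....
.BBBW...
.WBWW...
...BWB..
...WB...
.....B..
........

Derivation:
Place B at (6,5); scan 8 dirs for brackets.
Dir NW: opp run (5,4) (4,3) capped by B -> flip
Dir N: first cell '.' (not opp) -> no flip
Dir NE: first cell '.' (not opp) -> no flip
Dir W: first cell '.' (not opp) -> no flip
Dir E: first cell '.' (not opp) -> no flip
Dir SW: first cell '.' (not opp) -> no flip
Dir S: first cell '.' (not opp) -> no flip
Dir SE: first cell '.' (not opp) -> no flip
All flips: (4,3) (5,4)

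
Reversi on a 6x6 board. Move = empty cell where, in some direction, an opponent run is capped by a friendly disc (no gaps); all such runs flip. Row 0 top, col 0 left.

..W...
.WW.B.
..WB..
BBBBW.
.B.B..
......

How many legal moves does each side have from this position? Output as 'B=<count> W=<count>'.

Answer: B=7 W=5

Derivation:
-- B to move --
(0,0): flips 2 -> legal
(0,1): flips 1 -> legal
(0,3): no bracket -> illegal
(1,0): no bracket -> illegal
(1,3): flips 1 -> legal
(2,0): no bracket -> illegal
(2,1): flips 1 -> legal
(2,4): no bracket -> illegal
(2,5): flips 1 -> legal
(3,5): flips 1 -> legal
(4,4): no bracket -> illegal
(4,5): flips 1 -> legal
B mobility = 7
-- W to move --
(0,3): no bracket -> illegal
(0,4): no bracket -> illegal
(0,5): no bracket -> illegal
(1,3): no bracket -> illegal
(1,5): no bracket -> illegal
(2,0): no bracket -> illegal
(2,1): no bracket -> illegal
(2,4): flips 1 -> legal
(2,5): no bracket -> illegal
(4,0): flips 1 -> legal
(4,2): flips 1 -> legal
(4,4): flips 1 -> legal
(5,0): no bracket -> illegal
(5,1): no bracket -> illegal
(5,2): flips 1 -> legal
(5,3): no bracket -> illegal
(5,4): no bracket -> illegal
W mobility = 5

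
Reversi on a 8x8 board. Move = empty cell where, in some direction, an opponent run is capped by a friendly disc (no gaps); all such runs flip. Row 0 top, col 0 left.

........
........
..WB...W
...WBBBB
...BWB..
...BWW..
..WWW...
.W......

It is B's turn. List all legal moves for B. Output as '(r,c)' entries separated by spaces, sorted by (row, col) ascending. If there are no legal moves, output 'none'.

Answer: (1,7) (2,1) (3,2) (5,6) (6,5) (7,2) (7,3) (7,4) (7,5)

Derivation:
(1,1): no bracket -> illegal
(1,2): no bracket -> illegal
(1,3): no bracket -> illegal
(1,6): no bracket -> illegal
(1,7): flips 1 -> legal
(2,1): flips 1 -> legal
(2,4): no bracket -> illegal
(2,6): no bracket -> illegal
(3,1): no bracket -> illegal
(3,2): flips 1 -> legal
(4,2): no bracket -> illegal
(4,6): no bracket -> illegal
(5,1): no bracket -> illegal
(5,2): no bracket -> illegal
(5,6): flips 2 -> legal
(6,0): no bracket -> illegal
(6,1): no bracket -> illegal
(6,5): flips 2 -> legal
(6,6): no bracket -> illegal
(7,0): no bracket -> illegal
(7,2): flips 2 -> legal
(7,3): flips 1 -> legal
(7,4): flips 3 -> legal
(7,5): flips 1 -> legal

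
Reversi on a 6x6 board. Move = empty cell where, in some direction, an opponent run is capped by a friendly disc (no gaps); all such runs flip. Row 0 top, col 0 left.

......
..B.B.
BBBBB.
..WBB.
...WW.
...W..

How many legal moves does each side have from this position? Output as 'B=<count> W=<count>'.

Answer: B=6 W=8

Derivation:
-- B to move --
(3,1): flips 1 -> legal
(3,5): no bracket -> illegal
(4,1): flips 1 -> legal
(4,2): flips 1 -> legal
(4,5): no bracket -> illegal
(5,2): flips 1 -> legal
(5,4): flips 3 -> legal
(5,5): flips 1 -> legal
B mobility = 6
-- W to move --
(0,1): no bracket -> illegal
(0,2): flips 2 -> legal
(0,3): no bracket -> illegal
(0,4): flips 3 -> legal
(0,5): flips 2 -> legal
(1,0): flips 1 -> legal
(1,1): flips 2 -> legal
(1,3): flips 2 -> legal
(1,5): no bracket -> illegal
(2,5): flips 1 -> legal
(3,0): no bracket -> illegal
(3,1): no bracket -> illegal
(3,5): flips 2 -> legal
(4,2): no bracket -> illegal
(4,5): no bracket -> illegal
W mobility = 8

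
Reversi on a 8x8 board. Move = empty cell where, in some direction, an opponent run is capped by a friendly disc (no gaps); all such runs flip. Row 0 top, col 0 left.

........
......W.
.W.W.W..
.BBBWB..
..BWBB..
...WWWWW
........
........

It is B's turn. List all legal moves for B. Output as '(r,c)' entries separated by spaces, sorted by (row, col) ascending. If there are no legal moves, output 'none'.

(0,5): no bracket -> illegal
(0,6): no bracket -> illegal
(0,7): no bracket -> illegal
(1,0): flips 1 -> legal
(1,1): flips 1 -> legal
(1,2): flips 2 -> legal
(1,3): flips 1 -> legal
(1,4): flips 1 -> legal
(1,5): flips 1 -> legal
(1,7): no bracket -> illegal
(2,0): no bracket -> illegal
(2,2): no bracket -> illegal
(2,4): flips 1 -> legal
(2,6): no bracket -> illegal
(2,7): no bracket -> illegal
(3,0): no bracket -> illegal
(3,6): no bracket -> illegal
(4,6): no bracket -> illegal
(4,7): no bracket -> illegal
(5,2): no bracket -> illegal
(6,2): flips 1 -> legal
(6,3): flips 3 -> legal
(6,4): flips 2 -> legal
(6,5): flips 3 -> legal
(6,6): flips 1 -> legal
(6,7): flips 1 -> legal

Answer: (1,0) (1,1) (1,2) (1,3) (1,4) (1,5) (2,4) (6,2) (6,3) (6,4) (6,5) (6,6) (6,7)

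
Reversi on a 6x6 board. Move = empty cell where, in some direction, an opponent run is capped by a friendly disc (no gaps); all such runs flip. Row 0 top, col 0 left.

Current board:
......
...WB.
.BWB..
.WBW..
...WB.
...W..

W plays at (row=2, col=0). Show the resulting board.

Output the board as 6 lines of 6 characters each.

Answer: ......
...WB.
WWWB..
.WBW..
...WB.
...W..

Derivation:
Place W at (2,0); scan 8 dirs for brackets.
Dir NW: edge -> no flip
Dir N: first cell '.' (not opp) -> no flip
Dir NE: first cell '.' (not opp) -> no flip
Dir W: edge -> no flip
Dir E: opp run (2,1) capped by W -> flip
Dir SW: edge -> no flip
Dir S: first cell '.' (not opp) -> no flip
Dir SE: first cell 'W' (not opp) -> no flip
All flips: (2,1)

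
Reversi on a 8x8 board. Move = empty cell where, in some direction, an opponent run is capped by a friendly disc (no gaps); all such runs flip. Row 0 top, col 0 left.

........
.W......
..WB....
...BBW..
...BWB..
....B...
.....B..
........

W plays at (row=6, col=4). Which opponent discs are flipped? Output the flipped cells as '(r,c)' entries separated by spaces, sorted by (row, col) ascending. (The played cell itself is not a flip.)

Answer: (5,4)

Derivation:
Dir NW: first cell '.' (not opp) -> no flip
Dir N: opp run (5,4) capped by W -> flip
Dir NE: first cell '.' (not opp) -> no flip
Dir W: first cell '.' (not opp) -> no flip
Dir E: opp run (6,5), next='.' -> no flip
Dir SW: first cell '.' (not opp) -> no flip
Dir S: first cell '.' (not opp) -> no flip
Dir SE: first cell '.' (not opp) -> no flip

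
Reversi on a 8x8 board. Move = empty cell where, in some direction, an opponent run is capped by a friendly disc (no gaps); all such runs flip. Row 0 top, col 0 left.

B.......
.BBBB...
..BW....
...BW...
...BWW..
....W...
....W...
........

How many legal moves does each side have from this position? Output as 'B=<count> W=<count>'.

Answer: B=8 W=8

Derivation:
-- B to move --
(2,4): flips 1 -> legal
(2,5): flips 1 -> legal
(3,2): flips 1 -> legal
(3,5): flips 1 -> legal
(3,6): no bracket -> illegal
(4,6): flips 2 -> legal
(5,3): no bracket -> illegal
(5,5): flips 1 -> legal
(5,6): flips 3 -> legal
(6,3): no bracket -> illegal
(6,5): flips 1 -> legal
(7,3): no bracket -> illegal
(7,4): no bracket -> illegal
(7,5): no bracket -> illegal
B mobility = 8
-- W to move --
(0,1): flips 1 -> legal
(0,2): no bracket -> illegal
(0,3): flips 1 -> legal
(0,4): no bracket -> illegal
(0,5): flips 1 -> legal
(1,0): no bracket -> illegal
(1,5): no bracket -> illegal
(2,0): no bracket -> illegal
(2,1): flips 1 -> legal
(2,4): no bracket -> illegal
(2,5): no bracket -> illegal
(3,1): no bracket -> illegal
(3,2): flips 2 -> legal
(4,2): flips 1 -> legal
(5,2): flips 1 -> legal
(5,3): flips 2 -> legal
W mobility = 8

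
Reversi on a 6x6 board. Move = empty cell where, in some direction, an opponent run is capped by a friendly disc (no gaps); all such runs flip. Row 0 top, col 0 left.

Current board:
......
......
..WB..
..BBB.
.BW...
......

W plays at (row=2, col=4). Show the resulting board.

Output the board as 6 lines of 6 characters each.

Answer: ......
......
..WWW.
..BWB.
.BW...
......

Derivation:
Place W at (2,4); scan 8 dirs for brackets.
Dir NW: first cell '.' (not opp) -> no flip
Dir N: first cell '.' (not opp) -> no flip
Dir NE: first cell '.' (not opp) -> no flip
Dir W: opp run (2,3) capped by W -> flip
Dir E: first cell '.' (not opp) -> no flip
Dir SW: opp run (3,3) capped by W -> flip
Dir S: opp run (3,4), next='.' -> no flip
Dir SE: first cell '.' (not opp) -> no flip
All flips: (2,3) (3,3)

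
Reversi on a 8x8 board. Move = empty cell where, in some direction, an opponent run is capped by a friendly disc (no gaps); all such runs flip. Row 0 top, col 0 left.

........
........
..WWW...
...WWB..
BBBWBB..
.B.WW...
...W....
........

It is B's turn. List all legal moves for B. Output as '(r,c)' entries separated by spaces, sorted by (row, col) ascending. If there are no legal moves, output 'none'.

(1,1): flips 2 -> legal
(1,2): flips 2 -> legal
(1,3): flips 1 -> legal
(1,4): flips 2 -> legal
(1,5): flips 2 -> legal
(2,1): no bracket -> illegal
(2,5): no bracket -> illegal
(3,1): no bracket -> illegal
(3,2): flips 2 -> legal
(5,2): no bracket -> illegal
(5,5): no bracket -> illegal
(6,2): flips 1 -> legal
(6,4): flips 2 -> legal
(6,5): no bracket -> illegal
(7,2): flips 2 -> legal
(7,3): no bracket -> illegal
(7,4): no bracket -> illegal

Answer: (1,1) (1,2) (1,3) (1,4) (1,5) (3,2) (6,2) (6,4) (7,2)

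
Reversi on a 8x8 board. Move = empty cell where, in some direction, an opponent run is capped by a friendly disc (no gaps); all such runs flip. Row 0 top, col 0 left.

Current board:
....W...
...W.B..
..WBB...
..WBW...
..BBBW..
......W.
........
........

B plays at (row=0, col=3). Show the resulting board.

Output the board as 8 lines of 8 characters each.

Answer: ...BW...
...B.B..
..WBB...
..WBW...
..BBBW..
......W.
........
........

Derivation:
Place B at (0,3); scan 8 dirs for brackets.
Dir NW: edge -> no flip
Dir N: edge -> no flip
Dir NE: edge -> no flip
Dir W: first cell '.' (not opp) -> no flip
Dir E: opp run (0,4), next='.' -> no flip
Dir SW: first cell '.' (not opp) -> no flip
Dir S: opp run (1,3) capped by B -> flip
Dir SE: first cell '.' (not opp) -> no flip
All flips: (1,3)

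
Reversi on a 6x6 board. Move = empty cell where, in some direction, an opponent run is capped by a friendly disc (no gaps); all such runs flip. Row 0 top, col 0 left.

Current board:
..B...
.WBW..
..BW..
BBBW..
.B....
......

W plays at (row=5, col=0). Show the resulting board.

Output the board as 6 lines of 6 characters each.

Answer: ..B...
.WBW..
..BW..
BBWW..
.W....
W.....

Derivation:
Place W at (5,0); scan 8 dirs for brackets.
Dir NW: edge -> no flip
Dir N: first cell '.' (not opp) -> no flip
Dir NE: opp run (4,1) (3,2) capped by W -> flip
Dir W: edge -> no flip
Dir E: first cell '.' (not opp) -> no flip
Dir SW: edge -> no flip
Dir S: edge -> no flip
Dir SE: edge -> no flip
All flips: (3,2) (4,1)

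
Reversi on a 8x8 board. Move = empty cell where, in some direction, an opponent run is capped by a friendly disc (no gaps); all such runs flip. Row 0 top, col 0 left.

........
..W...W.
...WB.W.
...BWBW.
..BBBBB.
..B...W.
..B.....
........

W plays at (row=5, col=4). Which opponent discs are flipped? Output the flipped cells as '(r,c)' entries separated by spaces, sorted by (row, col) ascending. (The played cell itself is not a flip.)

Answer: (4,4) (4,5)

Derivation:
Dir NW: opp run (4,3), next='.' -> no flip
Dir N: opp run (4,4) capped by W -> flip
Dir NE: opp run (4,5) capped by W -> flip
Dir W: first cell '.' (not opp) -> no flip
Dir E: first cell '.' (not opp) -> no flip
Dir SW: first cell '.' (not opp) -> no flip
Dir S: first cell '.' (not opp) -> no flip
Dir SE: first cell '.' (not opp) -> no flip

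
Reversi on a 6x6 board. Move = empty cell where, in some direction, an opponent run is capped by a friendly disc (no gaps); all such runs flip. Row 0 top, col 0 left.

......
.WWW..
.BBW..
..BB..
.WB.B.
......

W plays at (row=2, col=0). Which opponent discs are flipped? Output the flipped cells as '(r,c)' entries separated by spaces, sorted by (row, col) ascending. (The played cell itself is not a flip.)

Dir NW: edge -> no flip
Dir N: first cell '.' (not opp) -> no flip
Dir NE: first cell 'W' (not opp) -> no flip
Dir W: edge -> no flip
Dir E: opp run (2,1) (2,2) capped by W -> flip
Dir SW: edge -> no flip
Dir S: first cell '.' (not opp) -> no flip
Dir SE: first cell '.' (not opp) -> no flip

Answer: (2,1) (2,2)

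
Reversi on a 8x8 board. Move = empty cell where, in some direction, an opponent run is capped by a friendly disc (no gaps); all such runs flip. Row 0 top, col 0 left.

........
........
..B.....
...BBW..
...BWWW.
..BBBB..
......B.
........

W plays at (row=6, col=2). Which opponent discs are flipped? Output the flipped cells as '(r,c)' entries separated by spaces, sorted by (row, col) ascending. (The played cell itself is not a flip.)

Answer: (5,3)

Derivation:
Dir NW: first cell '.' (not opp) -> no flip
Dir N: opp run (5,2), next='.' -> no flip
Dir NE: opp run (5,3) capped by W -> flip
Dir W: first cell '.' (not opp) -> no flip
Dir E: first cell '.' (not opp) -> no flip
Dir SW: first cell '.' (not opp) -> no flip
Dir S: first cell '.' (not opp) -> no flip
Dir SE: first cell '.' (not opp) -> no flip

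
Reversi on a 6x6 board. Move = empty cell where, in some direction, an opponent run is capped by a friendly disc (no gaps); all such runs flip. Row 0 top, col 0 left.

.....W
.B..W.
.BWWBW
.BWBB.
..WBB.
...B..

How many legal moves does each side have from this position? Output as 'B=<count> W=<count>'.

-- B to move --
(0,3): no bracket -> illegal
(0,4): flips 1 -> legal
(1,2): flips 1 -> legal
(1,3): flips 2 -> legal
(1,5): no bracket -> illegal
(3,5): no bracket -> illegal
(4,1): flips 1 -> legal
(5,1): flips 1 -> legal
(5,2): no bracket -> illegal
B mobility = 5
-- W to move --
(0,0): flips 1 -> legal
(0,1): no bracket -> illegal
(0,2): no bracket -> illegal
(1,0): flips 1 -> legal
(1,2): no bracket -> illegal
(1,3): no bracket -> illegal
(1,5): flips 2 -> legal
(2,0): flips 2 -> legal
(3,0): flips 1 -> legal
(3,5): flips 2 -> legal
(4,0): flips 1 -> legal
(4,1): no bracket -> illegal
(4,5): flips 3 -> legal
(5,2): flips 2 -> legal
(5,4): flips 4 -> legal
(5,5): flips 2 -> legal
W mobility = 11

Answer: B=5 W=11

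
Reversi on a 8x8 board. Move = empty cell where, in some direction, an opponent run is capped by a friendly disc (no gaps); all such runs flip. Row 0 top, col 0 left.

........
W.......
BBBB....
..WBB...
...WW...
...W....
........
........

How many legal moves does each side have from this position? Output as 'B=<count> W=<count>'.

Answer: B=8 W=8

Derivation:
-- B to move --
(0,0): flips 1 -> legal
(0,1): no bracket -> illegal
(1,1): no bracket -> illegal
(3,1): flips 1 -> legal
(3,5): no bracket -> illegal
(4,1): flips 1 -> legal
(4,2): flips 1 -> legal
(4,5): no bracket -> illegal
(5,2): flips 1 -> legal
(5,4): flips 3 -> legal
(5,5): flips 1 -> legal
(6,2): no bracket -> illegal
(6,3): flips 2 -> legal
(6,4): no bracket -> illegal
B mobility = 8
-- W to move --
(1,1): flips 2 -> legal
(1,2): flips 1 -> legal
(1,3): flips 2 -> legal
(1,4): flips 1 -> legal
(2,4): flips 1 -> legal
(2,5): flips 1 -> legal
(3,0): flips 1 -> legal
(3,1): no bracket -> illegal
(3,5): flips 2 -> legal
(4,2): no bracket -> illegal
(4,5): no bracket -> illegal
W mobility = 8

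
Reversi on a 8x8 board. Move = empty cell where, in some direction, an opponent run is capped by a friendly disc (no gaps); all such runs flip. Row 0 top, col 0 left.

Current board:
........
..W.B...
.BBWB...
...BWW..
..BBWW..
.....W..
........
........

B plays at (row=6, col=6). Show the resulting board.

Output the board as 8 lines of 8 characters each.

Answer: ........
..W.B...
.BBWB...
...BWW..
..BBBW..
.....B..
......B.
........

Derivation:
Place B at (6,6); scan 8 dirs for brackets.
Dir NW: opp run (5,5) (4,4) capped by B -> flip
Dir N: first cell '.' (not opp) -> no flip
Dir NE: first cell '.' (not opp) -> no flip
Dir W: first cell '.' (not opp) -> no flip
Dir E: first cell '.' (not opp) -> no flip
Dir SW: first cell '.' (not opp) -> no flip
Dir S: first cell '.' (not opp) -> no flip
Dir SE: first cell '.' (not opp) -> no flip
All flips: (4,4) (5,5)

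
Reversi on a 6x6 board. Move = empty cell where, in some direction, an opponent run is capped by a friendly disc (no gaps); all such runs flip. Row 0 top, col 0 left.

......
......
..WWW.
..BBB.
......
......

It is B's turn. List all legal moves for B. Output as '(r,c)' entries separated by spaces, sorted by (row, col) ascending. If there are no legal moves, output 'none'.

(1,1): flips 1 -> legal
(1,2): flips 2 -> legal
(1,3): flips 1 -> legal
(1,4): flips 2 -> legal
(1,5): flips 1 -> legal
(2,1): no bracket -> illegal
(2,5): no bracket -> illegal
(3,1): no bracket -> illegal
(3,5): no bracket -> illegal

Answer: (1,1) (1,2) (1,3) (1,4) (1,5)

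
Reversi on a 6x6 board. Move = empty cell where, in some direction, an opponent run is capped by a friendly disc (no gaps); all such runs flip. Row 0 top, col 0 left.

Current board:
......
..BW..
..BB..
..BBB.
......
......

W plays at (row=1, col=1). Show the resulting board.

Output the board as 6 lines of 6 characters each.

Place W at (1,1); scan 8 dirs for brackets.
Dir NW: first cell '.' (not opp) -> no flip
Dir N: first cell '.' (not opp) -> no flip
Dir NE: first cell '.' (not opp) -> no flip
Dir W: first cell '.' (not opp) -> no flip
Dir E: opp run (1,2) capped by W -> flip
Dir SW: first cell '.' (not opp) -> no flip
Dir S: first cell '.' (not opp) -> no flip
Dir SE: opp run (2,2) (3,3), next='.' -> no flip
All flips: (1,2)

Answer: ......
.WWW..
..BB..
..BBB.
......
......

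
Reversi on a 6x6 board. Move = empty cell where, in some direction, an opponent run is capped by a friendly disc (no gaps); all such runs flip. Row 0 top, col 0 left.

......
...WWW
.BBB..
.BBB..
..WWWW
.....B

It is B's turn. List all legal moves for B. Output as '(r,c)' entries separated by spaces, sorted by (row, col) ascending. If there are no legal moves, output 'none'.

Answer: (0,3) (0,4) (0,5) (3,5) (5,1) (5,2) (5,3) (5,4)

Derivation:
(0,2): no bracket -> illegal
(0,3): flips 1 -> legal
(0,4): flips 1 -> legal
(0,5): flips 1 -> legal
(1,2): no bracket -> illegal
(2,4): no bracket -> illegal
(2,5): no bracket -> illegal
(3,4): no bracket -> illegal
(3,5): flips 1 -> legal
(4,1): no bracket -> illegal
(5,1): flips 1 -> legal
(5,2): flips 1 -> legal
(5,3): flips 2 -> legal
(5,4): flips 1 -> legal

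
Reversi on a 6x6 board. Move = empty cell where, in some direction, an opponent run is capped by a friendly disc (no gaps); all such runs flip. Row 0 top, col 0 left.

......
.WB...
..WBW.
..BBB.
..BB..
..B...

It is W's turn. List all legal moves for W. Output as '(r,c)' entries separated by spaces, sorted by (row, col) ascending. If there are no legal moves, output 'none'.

(0,1): no bracket -> illegal
(0,2): flips 1 -> legal
(0,3): no bracket -> illegal
(1,3): flips 1 -> legal
(1,4): no bracket -> illegal
(2,1): no bracket -> illegal
(2,5): no bracket -> illegal
(3,1): no bracket -> illegal
(3,5): no bracket -> illegal
(4,1): no bracket -> illegal
(4,4): flips 2 -> legal
(4,5): no bracket -> illegal
(5,1): flips 2 -> legal
(5,3): no bracket -> illegal
(5,4): no bracket -> illegal

Answer: (0,2) (1,3) (4,4) (5,1)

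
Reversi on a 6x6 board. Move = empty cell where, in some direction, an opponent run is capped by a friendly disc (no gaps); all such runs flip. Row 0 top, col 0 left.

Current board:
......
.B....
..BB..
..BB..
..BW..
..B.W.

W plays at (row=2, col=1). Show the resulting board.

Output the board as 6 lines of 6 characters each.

Place W at (2,1); scan 8 dirs for brackets.
Dir NW: first cell '.' (not opp) -> no flip
Dir N: opp run (1,1), next='.' -> no flip
Dir NE: first cell '.' (not opp) -> no flip
Dir W: first cell '.' (not opp) -> no flip
Dir E: opp run (2,2) (2,3), next='.' -> no flip
Dir SW: first cell '.' (not opp) -> no flip
Dir S: first cell '.' (not opp) -> no flip
Dir SE: opp run (3,2) capped by W -> flip
All flips: (3,2)

Answer: ......
.B....
.WBB..
..WB..
..BW..
..B.W.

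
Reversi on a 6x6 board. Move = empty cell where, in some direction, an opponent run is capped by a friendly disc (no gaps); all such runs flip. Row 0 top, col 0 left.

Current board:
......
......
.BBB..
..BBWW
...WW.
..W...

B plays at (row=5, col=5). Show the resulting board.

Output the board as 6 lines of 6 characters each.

Answer: ......
......
.BBB..
..BBWW
...WB.
..W..B

Derivation:
Place B at (5,5); scan 8 dirs for brackets.
Dir NW: opp run (4,4) capped by B -> flip
Dir N: first cell '.' (not opp) -> no flip
Dir NE: edge -> no flip
Dir W: first cell '.' (not opp) -> no flip
Dir E: edge -> no flip
Dir SW: edge -> no flip
Dir S: edge -> no flip
Dir SE: edge -> no flip
All flips: (4,4)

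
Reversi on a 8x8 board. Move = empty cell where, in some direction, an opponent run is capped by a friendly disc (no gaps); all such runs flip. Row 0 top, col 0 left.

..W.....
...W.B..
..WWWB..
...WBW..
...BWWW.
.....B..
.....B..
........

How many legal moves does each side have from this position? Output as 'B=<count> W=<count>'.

-- B to move --
(0,1): no bracket -> illegal
(0,3): flips 3 -> legal
(0,4): no bracket -> illegal
(1,1): flips 3 -> legal
(1,2): flips 1 -> legal
(1,4): flips 1 -> legal
(2,1): flips 3 -> legal
(2,6): no bracket -> illegal
(3,1): no bracket -> illegal
(3,2): flips 1 -> legal
(3,6): flips 1 -> legal
(3,7): flips 1 -> legal
(4,2): flips 2 -> legal
(4,7): flips 3 -> legal
(5,3): no bracket -> illegal
(5,4): flips 1 -> legal
(5,6): flips 1 -> legal
(5,7): no bracket -> illegal
B mobility = 12
-- W to move --
(0,4): no bracket -> illegal
(0,5): flips 2 -> legal
(0,6): flips 1 -> legal
(1,4): no bracket -> illegal
(1,6): no bracket -> illegal
(2,6): flips 1 -> legal
(3,2): no bracket -> illegal
(3,6): no bracket -> illegal
(4,2): flips 1 -> legal
(5,2): no bracket -> illegal
(5,3): flips 1 -> legal
(5,4): no bracket -> illegal
(5,6): no bracket -> illegal
(6,4): flips 1 -> legal
(6,6): flips 1 -> legal
(7,4): no bracket -> illegal
(7,5): flips 2 -> legal
(7,6): no bracket -> illegal
W mobility = 8

Answer: B=12 W=8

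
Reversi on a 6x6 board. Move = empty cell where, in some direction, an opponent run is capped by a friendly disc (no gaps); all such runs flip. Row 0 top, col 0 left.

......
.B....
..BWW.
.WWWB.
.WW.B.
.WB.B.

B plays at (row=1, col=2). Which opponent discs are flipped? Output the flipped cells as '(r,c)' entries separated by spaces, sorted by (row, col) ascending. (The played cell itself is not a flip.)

Answer: (2,3)

Derivation:
Dir NW: first cell '.' (not opp) -> no flip
Dir N: first cell '.' (not opp) -> no flip
Dir NE: first cell '.' (not opp) -> no flip
Dir W: first cell 'B' (not opp) -> no flip
Dir E: first cell '.' (not opp) -> no flip
Dir SW: first cell '.' (not opp) -> no flip
Dir S: first cell 'B' (not opp) -> no flip
Dir SE: opp run (2,3) capped by B -> flip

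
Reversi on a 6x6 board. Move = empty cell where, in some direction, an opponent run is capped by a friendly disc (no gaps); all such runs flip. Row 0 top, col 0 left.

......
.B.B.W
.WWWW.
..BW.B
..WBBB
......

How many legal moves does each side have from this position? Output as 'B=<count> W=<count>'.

Answer: B=7 W=10

Derivation:
-- B to move --
(0,4): no bracket -> illegal
(0,5): no bracket -> illegal
(1,0): flips 1 -> legal
(1,2): flips 1 -> legal
(1,4): flips 1 -> legal
(2,0): no bracket -> illegal
(2,5): no bracket -> illegal
(3,0): no bracket -> illegal
(3,1): flips 2 -> legal
(3,4): flips 1 -> legal
(4,1): flips 1 -> legal
(5,1): no bracket -> illegal
(5,2): flips 1 -> legal
(5,3): no bracket -> illegal
B mobility = 7
-- W to move --
(0,0): flips 1 -> legal
(0,1): flips 1 -> legal
(0,2): flips 1 -> legal
(0,3): flips 1 -> legal
(0,4): flips 1 -> legal
(1,0): no bracket -> illegal
(1,2): no bracket -> illegal
(1,4): no bracket -> illegal
(2,0): no bracket -> illegal
(2,5): no bracket -> illegal
(3,1): flips 1 -> legal
(3,4): no bracket -> illegal
(4,1): flips 1 -> legal
(5,2): no bracket -> illegal
(5,3): flips 1 -> legal
(5,4): flips 2 -> legal
(5,5): flips 1 -> legal
W mobility = 10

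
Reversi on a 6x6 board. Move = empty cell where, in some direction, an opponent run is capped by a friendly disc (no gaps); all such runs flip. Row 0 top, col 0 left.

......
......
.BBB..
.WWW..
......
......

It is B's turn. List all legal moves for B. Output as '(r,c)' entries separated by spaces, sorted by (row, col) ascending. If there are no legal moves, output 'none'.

Answer: (4,0) (4,1) (4,2) (4,3) (4,4)

Derivation:
(2,0): no bracket -> illegal
(2,4): no bracket -> illegal
(3,0): no bracket -> illegal
(3,4): no bracket -> illegal
(4,0): flips 1 -> legal
(4,1): flips 2 -> legal
(4,2): flips 1 -> legal
(4,3): flips 2 -> legal
(4,4): flips 1 -> legal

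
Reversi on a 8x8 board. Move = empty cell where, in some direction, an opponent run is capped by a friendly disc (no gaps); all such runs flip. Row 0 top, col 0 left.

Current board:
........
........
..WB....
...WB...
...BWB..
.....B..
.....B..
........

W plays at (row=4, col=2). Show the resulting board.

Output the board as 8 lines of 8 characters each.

Answer: ........
........
..WB....
...WB...
..WWWB..
.....B..
.....B..
........

Derivation:
Place W at (4,2); scan 8 dirs for brackets.
Dir NW: first cell '.' (not opp) -> no flip
Dir N: first cell '.' (not opp) -> no flip
Dir NE: first cell 'W' (not opp) -> no flip
Dir W: first cell '.' (not opp) -> no flip
Dir E: opp run (4,3) capped by W -> flip
Dir SW: first cell '.' (not opp) -> no flip
Dir S: first cell '.' (not opp) -> no flip
Dir SE: first cell '.' (not opp) -> no flip
All flips: (4,3)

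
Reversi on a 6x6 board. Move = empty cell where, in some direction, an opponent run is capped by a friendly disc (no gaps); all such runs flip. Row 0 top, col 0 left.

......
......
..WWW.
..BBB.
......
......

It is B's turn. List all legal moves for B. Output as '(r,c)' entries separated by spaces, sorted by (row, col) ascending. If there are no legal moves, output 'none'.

(1,1): flips 1 -> legal
(1,2): flips 2 -> legal
(1,3): flips 1 -> legal
(1,4): flips 2 -> legal
(1,5): flips 1 -> legal
(2,1): no bracket -> illegal
(2,5): no bracket -> illegal
(3,1): no bracket -> illegal
(3,5): no bracket -> illegal

Answer: (1,1) (1,2) (1,3) (1,4) (1,5)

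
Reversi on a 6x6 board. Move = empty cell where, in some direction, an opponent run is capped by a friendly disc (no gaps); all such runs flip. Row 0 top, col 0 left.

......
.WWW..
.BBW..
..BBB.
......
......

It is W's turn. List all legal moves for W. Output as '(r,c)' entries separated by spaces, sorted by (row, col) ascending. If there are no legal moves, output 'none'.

(1,0): no bracket -> illegal
(2,0): flips 2 -> legal
(2,4): no bracket -> illegal
(2,5): no bracket -> illegal
(3,0): flips 1 -> legal
(3,1): flips 2 -> legal
(3,5): no bracket -> illegal
(4,1): flips 1 -> legal
(4,2): flips 2 -> legal
(4,3): flips 1 -> legal
(4,4): flips 2 -> legal
(4,5): flips 1 -> legal

Answer: (2,0) (3,0) (3,1) (4,1) (4,2) (4,3) (4,4) (4,5)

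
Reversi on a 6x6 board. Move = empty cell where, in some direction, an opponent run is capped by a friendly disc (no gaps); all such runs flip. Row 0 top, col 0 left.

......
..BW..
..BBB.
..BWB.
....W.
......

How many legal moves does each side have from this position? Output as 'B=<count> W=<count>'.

Answer: B=8 W=5

Derivation:
-- B to move --
(0,2): flips 1 -> legal
(0,3): flips 1 -> legal
(0,4): flips 1 -> legal
(1,4): flips 1 -> legal
(3,5): no bracket -> illegal
(4,2): flips 1 -> legal
(4,3): flips 1 -> legal
(4,5): no bracket -> illegal
(5,3): no bracket -> illegal
(5,4): flips 1 -> legal
(5,5): flips 2 -> legal
B mobility = 8
-- W to move --
(0,1): no bracket -> illegal
(0,2): no bracket -> illegal
(0,3): no bracket -> illegal
(1,1): flips 2 -> legal
(1,4): flips 2 -> legal
(1,5): flips 1 -> legal
(2,1): no bracket -> illegal
(2,5): no bracket -> illegal
(3,1): flips 2 -> legal
(3,5): flips 2 -> legal
(4,1): no bracket -> illegal
(4,2): no bracket -> illegal
(4,3): no bracket -> illegal
(4,5): no bracket -> illegal
W mobility = 5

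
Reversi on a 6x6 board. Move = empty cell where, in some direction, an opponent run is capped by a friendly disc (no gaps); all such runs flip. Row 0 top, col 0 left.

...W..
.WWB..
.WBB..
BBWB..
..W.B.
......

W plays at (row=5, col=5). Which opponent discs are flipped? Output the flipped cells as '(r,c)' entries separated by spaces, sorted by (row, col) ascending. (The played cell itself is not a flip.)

Dir NW: opp run (4,4) (3,3) (2,2) capped by W -> flip
Dir N: first cell '.' (not opp) -> no flip
Dir NE: edge -> no flip
Dir W: first cell '.' (not opp) -> no flip
Dir E: edge -> no flip
Dir SW: edge -> no flip
Dir S: edge -> no flip
Dir SE: edge -> no flip

Answer: (2,2) (3,3) (4,4)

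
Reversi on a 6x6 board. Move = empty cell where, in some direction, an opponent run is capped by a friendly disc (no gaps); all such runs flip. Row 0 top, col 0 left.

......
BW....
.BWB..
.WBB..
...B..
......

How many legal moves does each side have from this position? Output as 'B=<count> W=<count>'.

-- B to move --
(0,0): flips 2 -> legal
(0,1): flips 1 -> legal
(0,2): no bracket -> illegal
(1,2): flips 2 -> legal
(1,3): no bracket -> illegal
(2,0): no bracket -> illegal
(3,0): flips 1 -> legal
(4,0): no bracket -> illegal
(4,1): flips 1 -> legal
(4,2): no bracket -> illegal
B mobility = 5
-- W to move --
(0,0): no bracket -> illegal
(0,1): no bracket -> illegal
(1,2): no bracket -> illegal
(1,3): no bracket -> illegal
(1,4): no bracket -> illegal
(2,0): flips 1 -> legal
(2,4): flips 1 -> legal
(3,0): no bracket -> illegal
(3,4): flips 2 -> legal
(4,1): no bracket -> illegal
(4,2): flips 1 -> legal
(4,4): flips 1 -> legal
(5,2): no bracket -> illegal
(5,3): no bracket -> illegal
(5,4): no bracket -> illegal
W mobility = 5

Answer: B=5 W=5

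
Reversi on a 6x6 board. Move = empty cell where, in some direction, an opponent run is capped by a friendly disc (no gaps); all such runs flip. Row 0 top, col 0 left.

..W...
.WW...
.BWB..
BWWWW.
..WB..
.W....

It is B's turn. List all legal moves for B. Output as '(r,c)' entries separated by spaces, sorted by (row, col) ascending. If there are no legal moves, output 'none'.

Answer: (0,1) (0,3) (2,5) (3,5) (4,1) (4,5)

Derivation:
(0,0): no bracket -> illegal
(0,1): flips 2 -> legal
(0,3): flips 1 -> legal
(1,0): no bracket -> illegal
(1,3): no bracket -> illegal
(2,0): no bracket -> illegal
(2,4): no bracket -> illegal
(2,5): flips 1 -> legal
(3,5): flips 4 -> legal
(4,0): no bracket -> illegal
(4,1): flips 3 -> legal
(4,4): no bracket -> illegal
(4,5): flips 1 -> legal
(5,0): no bracket -> illegal
(5,2): no bracket -> illegal
(5,3): no bracket -> illegal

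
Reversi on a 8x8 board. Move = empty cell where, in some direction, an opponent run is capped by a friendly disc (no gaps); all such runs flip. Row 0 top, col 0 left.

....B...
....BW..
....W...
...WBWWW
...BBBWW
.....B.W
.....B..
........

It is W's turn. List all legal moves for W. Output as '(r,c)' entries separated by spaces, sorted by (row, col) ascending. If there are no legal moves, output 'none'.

Answer: (1,3) (4,2) (5,3) (5,4) (6,4) (6,6) (7,5)

Derivation:
(0,3): no bracket -> illegal
(0,5): no bracket -> illegal
(1,3): flips 1 -> legal
(2,3): no bracket -> illegal
(2,5): no bracket -> illegal
(3,2): no bracket -> illegal
(4,2): flips 3 -> legal
(5,2): no bracket -> illegal
(5,3): flips 2 -> legal
(5,4): flips 3 -> legal
(5,6): no bracket -> illegal
(6,4): flips 1 -> legal
(6,6): flips 2 -> legal
(7,4): no bracket -> illegal
(7,5): flips 3 -> legal
(7,6): no bracket -> illegal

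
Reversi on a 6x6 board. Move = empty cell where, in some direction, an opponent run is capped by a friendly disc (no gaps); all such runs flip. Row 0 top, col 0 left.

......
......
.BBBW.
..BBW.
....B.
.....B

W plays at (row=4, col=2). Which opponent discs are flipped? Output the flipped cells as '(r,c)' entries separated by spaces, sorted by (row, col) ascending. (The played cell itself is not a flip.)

Dir NW: first cell '.' (not opp) -> no flip
Dir N: opp run (3,2) (2,2), next='.' -> no flip
Dir NE: opp run (3,3) capped by W -> flip
Dir W: first cell '.' (not opp) -> no flip
Dir E: first cell '.' (not opp) -> no flip
Dir SW: first cell '.' (not opp) -> no flip
Dir S: first cell '.' (not opp) -> no flip
Dir SE: first cell '.' (not opp) -> no flip

Answer: (3,3)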